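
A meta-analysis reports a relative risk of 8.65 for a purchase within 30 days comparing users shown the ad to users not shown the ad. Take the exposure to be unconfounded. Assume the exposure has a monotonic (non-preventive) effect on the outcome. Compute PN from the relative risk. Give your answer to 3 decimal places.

Under exogeneity and monotonicity, PN = (RR − 1) / RR = 1 − 1/RR.
PN = (8.65 − 1) / 8.65 = 7.65 / 8.65 ≈ 0.8844

PN ≈ 0.884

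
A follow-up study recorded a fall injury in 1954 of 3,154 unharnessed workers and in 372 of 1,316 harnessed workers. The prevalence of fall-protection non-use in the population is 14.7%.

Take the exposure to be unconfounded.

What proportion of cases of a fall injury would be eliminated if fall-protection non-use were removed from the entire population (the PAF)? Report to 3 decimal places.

p₁ = P(outcome | exposed) = 1954/3154 = 0.61953
p₀ = P(outcome | unexposed) = 372/1316 = 0.28267
Overall risk P(Y=1) = π·p₁ + (1−π)·p₀ = 0.147×0.61953 + 0.853×0.28267 = 0.33219.
Under exogeneity, PAF = [P(Y=1) − p₀] / P(Y=1).
PAF = (0.33219 − 0.28267) / 0.33219 ≈ 0.1491

PAF ≈ 0.149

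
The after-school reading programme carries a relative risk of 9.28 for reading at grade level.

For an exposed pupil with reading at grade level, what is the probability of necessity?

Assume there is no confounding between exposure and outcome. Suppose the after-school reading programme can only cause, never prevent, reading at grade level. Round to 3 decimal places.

Under exogeneity and monotonicity, PN = (RR − 1) / RR = 1 − 1/RR.
PN = (9.28 − 1) / 9.28 = 8.28 / 9.28 ≈ 0.8922

PN ≈ 0.892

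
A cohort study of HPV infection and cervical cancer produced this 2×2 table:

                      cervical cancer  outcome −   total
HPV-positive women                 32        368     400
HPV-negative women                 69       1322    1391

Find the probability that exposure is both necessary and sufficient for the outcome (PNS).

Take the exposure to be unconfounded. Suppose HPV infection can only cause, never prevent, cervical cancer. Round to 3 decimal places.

PNS ≈ 0.030

p₁ = P(outcome | exposed) = 32/400 = 0.08
p₀ = P(outcome | unexposed) = 69/1391 = 0.049605
Under exogeneity and monotonicity, PNS = p₁ − p₀.
PNS = 0.08 − 0.049605 = 0.030395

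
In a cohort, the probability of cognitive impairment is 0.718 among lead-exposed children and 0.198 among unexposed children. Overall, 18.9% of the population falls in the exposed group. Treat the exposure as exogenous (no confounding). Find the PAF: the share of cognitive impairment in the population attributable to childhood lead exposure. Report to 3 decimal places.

PAF ≈ 0.332

Let p₁ = 0.718, p₀ = 0.198.
Overall risk P(Y=1) = π·p₁ + (1−π)·p₀ = 0.189×0.718 + 0.811×0.198 = 0.29628.
Under exogeneity, PAF = [P(Y=1) − p₀] / P(Y=1).
PAF = (0.29628 − 0.198) / 0.29628 ≈ 0.3317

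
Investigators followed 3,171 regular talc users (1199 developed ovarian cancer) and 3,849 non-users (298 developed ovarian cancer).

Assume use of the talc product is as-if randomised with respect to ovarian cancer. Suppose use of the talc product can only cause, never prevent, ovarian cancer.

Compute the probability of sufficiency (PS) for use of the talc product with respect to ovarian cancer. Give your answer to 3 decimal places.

p₁ = P(outcome | exposed) = 1199/3171 = 0.37811
p₀ = P(outcome | unexposed) = 298/3849 = 0.077423
Under exogeneity and monotonicity, PS = (p₁ − p₀) / (1 − p₀).
PS = (0.37811 − 0.077423) / (1 − 0.077423) = 0.30069 / 0.92258 ≈ 0.3259

PS ≈ 0.326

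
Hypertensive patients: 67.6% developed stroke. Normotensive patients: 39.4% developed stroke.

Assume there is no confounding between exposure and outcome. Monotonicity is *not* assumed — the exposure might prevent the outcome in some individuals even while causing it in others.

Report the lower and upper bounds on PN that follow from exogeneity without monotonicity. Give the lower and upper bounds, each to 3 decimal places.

p₁ = 0.676, p₀ = 0.394.
Under exogeneity alone the bounds on PN are max{0,(p₁−p₀)/p₁} ≤ PN ≤ min{1,(1−p₀)/p₁}.
  lower = (p₁ − p₀)/p₁ = 0.282 / 0.676 ≈ 0.4172
  upper = min{1, (1 − p₀)/p₁} = 0.606 / 0.676 ≈ 0.8964

0.417 ≤ PN ≤ 0.896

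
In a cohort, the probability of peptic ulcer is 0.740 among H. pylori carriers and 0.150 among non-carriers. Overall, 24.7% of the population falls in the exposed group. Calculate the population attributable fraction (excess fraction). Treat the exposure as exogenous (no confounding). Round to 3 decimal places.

Let p₁ = 0.74, p₀ = 0.15.
Overall risk P(Y=1) = π·p₁ + (1−π)·p₀ = 0.247×0.74 + 0.753×0.15 = 0.29573.
Under exogeneity, PAF = [P(Y=1) − p₀] / P(Y=1).
PAF = (0.29573 − 0.15) / 0.29573 ≈ 0.4928

PAF ≈ 0.493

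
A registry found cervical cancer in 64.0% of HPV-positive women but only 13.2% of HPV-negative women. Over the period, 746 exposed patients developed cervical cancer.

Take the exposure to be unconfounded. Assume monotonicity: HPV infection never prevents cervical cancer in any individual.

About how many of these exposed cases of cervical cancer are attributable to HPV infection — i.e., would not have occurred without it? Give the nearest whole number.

about 592 cases

p₁ = 0.64, p₀ = 0.132.
PN = (p₁ − p₀)/p₁ = (0.64 − 0.132) / 0.64 ≈ 0.79375.
Attributable cases ≈ PN × (exposed cases) = 0.79375 × 746 ≈ 592.14.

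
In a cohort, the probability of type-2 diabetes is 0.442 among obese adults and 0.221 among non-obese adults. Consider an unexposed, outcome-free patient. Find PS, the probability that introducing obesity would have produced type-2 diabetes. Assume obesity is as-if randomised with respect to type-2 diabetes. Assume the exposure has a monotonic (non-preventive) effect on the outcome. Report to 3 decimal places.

Let p₁ = 0.442, p₀ = 0.221.
Under exogeneity and monotonicity, PS = (p₁ − p₀) / (1 − p₀).
PS = (0.442 − 0.221) / (1 − 0.221) = 0.221 / 0.779 ≈ 0.2837

PS ≈ 0.284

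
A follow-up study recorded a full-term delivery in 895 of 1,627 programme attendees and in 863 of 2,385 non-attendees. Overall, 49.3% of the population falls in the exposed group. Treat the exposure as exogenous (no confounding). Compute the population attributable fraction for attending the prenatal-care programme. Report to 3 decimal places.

PAF ≈ 0.204

p₁ = P(outcome | exposed) = 895/1627 = 0.55009
p₀ = P(outcome | unexposed) = 863/2385 = 0.36184
Overall risk P(Y=1) = π·p₁ + (1−π)·p₀ = 0.493×0.55009 + 0.507×0.36184 = 0.45465.
Under exogeneity, PAF = [P(Y=1) − p₀] / P(Y=1).
PAF = (0.45465 − 0.36184) / 0.45465 ≈ 0.2041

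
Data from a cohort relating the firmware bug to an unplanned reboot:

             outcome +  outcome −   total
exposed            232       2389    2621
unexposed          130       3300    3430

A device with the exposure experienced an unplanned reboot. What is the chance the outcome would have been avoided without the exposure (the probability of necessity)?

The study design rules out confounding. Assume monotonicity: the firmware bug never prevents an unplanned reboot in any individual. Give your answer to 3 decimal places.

p₁ = P(outcome | exposed) = 232/2621 = 0.088516
p₀ = P(outcome | unexposed) = 130/3430 = 0.037901
Under exogeneity and monotonicity, PN = (p₁ − p₀)/p₁.
PN = (0.088516 − 0.037901) / 0.088516 ≈ 0.5718

PN ≈ 0.572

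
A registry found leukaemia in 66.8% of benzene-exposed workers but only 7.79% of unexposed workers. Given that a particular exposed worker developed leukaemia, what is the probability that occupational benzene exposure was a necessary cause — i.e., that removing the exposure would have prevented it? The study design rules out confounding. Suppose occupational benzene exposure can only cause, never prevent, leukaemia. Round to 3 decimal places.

p₁ = 0.668, p₀ = 0.0779.
Under exogeneity and monotonicity, PN = (p₁ − p₀) / p₁.
PN = (0.668 − 0.0779) / 0.668 = 0.5901 / 0.668 ≈ 0.8834

PN ≈ 0.883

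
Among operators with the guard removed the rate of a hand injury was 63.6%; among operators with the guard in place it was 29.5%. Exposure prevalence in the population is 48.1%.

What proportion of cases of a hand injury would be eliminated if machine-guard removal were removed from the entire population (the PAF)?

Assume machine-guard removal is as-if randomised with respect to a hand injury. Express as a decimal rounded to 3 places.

PAF ≈ 0.357

p₁ = 0.636, p₀ = 0.295.
Overall risk P(Y=1) = π·p₁ + (1−π)·p₀ = 0.481×0.636 + 0.519×0.295 = 0.45902.
Under exogeneity, PAF = [P(Y=1) − p₀] / P(Y=1).
PAF = (0.45902 − 0.295) / 0.45902 ≈ 0.3573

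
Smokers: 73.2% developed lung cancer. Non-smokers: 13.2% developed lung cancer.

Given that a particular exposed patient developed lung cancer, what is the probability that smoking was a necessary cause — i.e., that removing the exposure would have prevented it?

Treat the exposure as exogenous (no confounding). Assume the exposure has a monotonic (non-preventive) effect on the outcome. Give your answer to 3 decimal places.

PN ≈ 0.820

p₁ = 0.732, p₀ = 0.132.
Under exogeneity and monotonicity, PN = (p₁ − p₀) / p₁.
PN = (0.732 − 0.132) / 0.732 = 0.6 / 0.732 ≈ 0.8197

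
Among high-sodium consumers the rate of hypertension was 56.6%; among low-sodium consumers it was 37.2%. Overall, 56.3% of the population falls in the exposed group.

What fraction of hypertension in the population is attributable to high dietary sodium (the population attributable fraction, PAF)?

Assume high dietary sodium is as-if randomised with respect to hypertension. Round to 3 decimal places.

p₁ = 0.566, p₀ = 0.372.
Overall risk P(Y=1) = π·p₁ + (1−π)·p₀ = 0.563×0.566 + 0.437×0.372 = 0.48122.
Under exogeneity, PAF = [P(Y=1) − p₀] / P(Y=1).
PAF = (0.48122 − 0.372) / 0.48122 ≈ 0.2270

PAF ≈ 0.227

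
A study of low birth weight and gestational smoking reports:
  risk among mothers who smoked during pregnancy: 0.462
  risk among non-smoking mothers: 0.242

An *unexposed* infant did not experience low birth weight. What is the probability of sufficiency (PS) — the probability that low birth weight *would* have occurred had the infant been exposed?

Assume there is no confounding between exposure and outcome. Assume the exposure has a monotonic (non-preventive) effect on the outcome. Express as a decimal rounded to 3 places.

Let p₁ = 0.462, p₀ = 0.242.
Under exogeneity and monotonicity, PS = (p₁ − p₀) / (1 − p₀).
PS = (0.462 − 0.242) / (1 − 0.242) = 0.22 / 0.758 ≈ 0.2902

PS ≈ 0.290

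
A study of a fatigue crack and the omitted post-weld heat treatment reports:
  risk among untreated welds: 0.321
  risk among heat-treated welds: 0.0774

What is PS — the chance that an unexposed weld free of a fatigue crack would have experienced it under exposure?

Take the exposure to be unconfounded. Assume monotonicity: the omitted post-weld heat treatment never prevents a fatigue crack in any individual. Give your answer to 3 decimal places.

PS ≈ 0.264

Let p₁ = 0.321, p₀ = 0.0774.
Under exogeneity and monotonicity, PS = (p₁ − p₀) / (1 − p₀).
PS = (0.321 − 0.0774) / (1 − 0.0774) = 0.2436 / 0.9226 ≈ 0.2640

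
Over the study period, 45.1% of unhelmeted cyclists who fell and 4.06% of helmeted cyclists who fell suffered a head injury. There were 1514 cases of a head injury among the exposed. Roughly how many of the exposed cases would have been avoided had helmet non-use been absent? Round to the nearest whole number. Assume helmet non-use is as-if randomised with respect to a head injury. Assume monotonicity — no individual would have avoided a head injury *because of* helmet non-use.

about 1378 cases

p₁ = 0.451, p₀ = 0.0406.
PN = (p₁ − p₀)/p₁ = (0.451 − 0.0406) / 0.451 ≈ 0.90998.
Attributable cases ≈ PN × (exposed cases) = 0.90998 × 1514 ≈ 1377.71.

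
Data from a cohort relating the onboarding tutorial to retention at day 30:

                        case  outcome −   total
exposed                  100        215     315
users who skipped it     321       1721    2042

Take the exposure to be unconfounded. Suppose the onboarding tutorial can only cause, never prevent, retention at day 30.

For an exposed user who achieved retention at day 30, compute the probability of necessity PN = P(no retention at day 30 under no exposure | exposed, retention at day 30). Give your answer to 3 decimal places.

p₁ = P(outcome | exposed) = 100/315 = 0.31746
p₀ = P(outcome | unexposed) = 321/2042 = 0.1572
Under exogeneity and monotonicity, PN = (p₁ − p₀)/p₁.
PN = (0.31746 − 0.1572) / 0.31746 ≈ 0.5048

PN ≈ 0.505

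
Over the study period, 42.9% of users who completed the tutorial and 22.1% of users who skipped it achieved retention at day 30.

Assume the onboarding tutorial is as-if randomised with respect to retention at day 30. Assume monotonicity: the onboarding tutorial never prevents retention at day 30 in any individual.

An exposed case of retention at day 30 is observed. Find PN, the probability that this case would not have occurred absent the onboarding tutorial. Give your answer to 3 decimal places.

PN ≈ 0.485

p₁ = 0.429, p₀ = 0.221.
Under exogeneity and monotonicity, PN = (p₁ − p₀) / p₁.
PN = (0.429 − 0.221) / 0.429 = 0.208 / 0.429 ≈ 0.4848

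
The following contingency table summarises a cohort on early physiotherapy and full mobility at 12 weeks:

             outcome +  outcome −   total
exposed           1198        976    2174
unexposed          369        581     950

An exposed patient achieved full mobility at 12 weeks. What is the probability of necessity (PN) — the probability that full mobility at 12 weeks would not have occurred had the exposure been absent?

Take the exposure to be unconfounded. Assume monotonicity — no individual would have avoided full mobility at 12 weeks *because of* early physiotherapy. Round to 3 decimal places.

PN ≈ 0.295

p₁ = P(outcome | exposed) = 1198/2174 = 0.55106
p₀ = P(outcome | unexposed) = 369/950 = 0.38842
Under exogeneity and monotonicity, PN = (p₁ − p₀) / p₁.
PN = (0.55106 − 0.38842) / 0.55106 = 0.16264 / 0.55106 ≈ 0.2951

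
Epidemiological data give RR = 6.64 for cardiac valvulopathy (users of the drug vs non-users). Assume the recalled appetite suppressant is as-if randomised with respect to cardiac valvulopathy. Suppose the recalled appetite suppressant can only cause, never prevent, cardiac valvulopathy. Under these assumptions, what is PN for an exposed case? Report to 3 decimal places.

PN ≈ 0.849

Under exogeneity and monotonicity, PN = (RR − 1) / RR = 1 − 1/RR.
PN = (6.64 − 1) / 6.64 = 5.64 / 6.64 ≈ 0.8494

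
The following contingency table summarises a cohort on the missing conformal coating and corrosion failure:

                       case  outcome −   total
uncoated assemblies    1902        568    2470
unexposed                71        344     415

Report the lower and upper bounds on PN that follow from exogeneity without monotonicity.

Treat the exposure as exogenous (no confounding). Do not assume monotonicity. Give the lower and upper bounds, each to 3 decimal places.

p₁ = P(outcome | exposed) = 1902/2470 = 0.77004
p₀ = P(outcome | unexposed) = 71/415 = 0.17108
Under exogeneity alone the bounds on PN are max{0,(p₁−p₀)/p₁} ≤ PN ≤ min{1,(1−p₀)/p₁}.
  lower = (p₁ − p₀)/p₁ = 0.59896 / 0.77004 ≈ 0.7778
  upper = min{1, (1 − p₀)/p₁} = 0.82892 / 0.77004 ≈ 1.0765 → capped at 1

0.778 ≤ PN ≤ 1.000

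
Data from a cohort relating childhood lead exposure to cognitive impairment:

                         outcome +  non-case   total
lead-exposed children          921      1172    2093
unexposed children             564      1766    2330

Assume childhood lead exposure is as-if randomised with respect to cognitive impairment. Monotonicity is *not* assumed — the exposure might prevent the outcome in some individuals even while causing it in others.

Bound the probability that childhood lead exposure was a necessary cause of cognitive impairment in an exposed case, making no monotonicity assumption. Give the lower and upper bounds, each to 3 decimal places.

0.450 ≤ PN ≤ 1.000

p₁ = P(outcome | exposed) = 921/2093 = 0.44004
p₀ = P(outcome | unexposed) = 564/2330 = 0.24206
Under exogeneity alone the bounds on PN are max{0,(p₁−p₀)/p₁} ≤ PN ≤ min{1,(1−p₀)/p₁}.
  lower = (p₁ − p₀)/p₁ = 0.19798 / 0.44004 ≈ 0.4499
  upper = min{1, (1 − p₀)/p₁} = 0.75794 / 0.44004 ≈ 1.7224 → capped at 1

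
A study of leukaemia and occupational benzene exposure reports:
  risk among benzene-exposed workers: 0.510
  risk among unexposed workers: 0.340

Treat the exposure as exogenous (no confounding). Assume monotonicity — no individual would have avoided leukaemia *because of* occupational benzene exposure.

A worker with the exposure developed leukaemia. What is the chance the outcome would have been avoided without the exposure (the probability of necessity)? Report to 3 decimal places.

PN ≈ 0.333

Let p₁ = 0.51, p₀ = 0.34.
Under exogeneity and monotonicity, PN = (p₁ − p₀) / p₁.
PN = (0.51 − 0.34) / 0.51 = 0.17 / 0.51 ≈ 0.3333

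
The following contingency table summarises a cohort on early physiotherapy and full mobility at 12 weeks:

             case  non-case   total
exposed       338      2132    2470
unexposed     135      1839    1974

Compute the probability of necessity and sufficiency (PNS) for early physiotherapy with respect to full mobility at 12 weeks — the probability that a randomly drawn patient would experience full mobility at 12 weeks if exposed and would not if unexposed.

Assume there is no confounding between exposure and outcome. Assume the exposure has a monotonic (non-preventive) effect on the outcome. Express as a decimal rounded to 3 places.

PNS ≈ 0.068

p₁ = P(outcome | exposed) = 338/2470 = 0.13684
p₀ = P(outcome | unexposed) = 135/1974 = 0.068389
Under exogeneity and monotonicity, PNS = p₁ − p₀.
PNS = 0.13684 − 0.068389 = 0.068453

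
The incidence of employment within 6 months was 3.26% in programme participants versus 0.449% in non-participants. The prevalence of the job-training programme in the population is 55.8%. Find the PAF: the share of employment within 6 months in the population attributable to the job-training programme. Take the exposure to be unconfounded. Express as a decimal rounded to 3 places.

PAF ≈ 0.777

p₁ = 0.0326, p₀ = 0.00449.
Overall risk P(Y=1) = π·p₁ + (1−π)·p₀ = 0.558×0.0326 + 0.442×0.00449 = 0.020175.
Under exogeneity, PAF = [P(Y=1) − p₀] / P(Y=1).
PAF = (0.020175 − 0.00449) / 0.020175 ≈ 0.7775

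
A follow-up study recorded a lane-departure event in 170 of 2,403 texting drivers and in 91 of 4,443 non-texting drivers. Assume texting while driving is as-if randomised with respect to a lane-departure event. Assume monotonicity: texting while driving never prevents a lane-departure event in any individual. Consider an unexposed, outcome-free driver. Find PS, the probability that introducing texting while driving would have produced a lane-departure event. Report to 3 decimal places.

p₁ = P(outcome | exposed) = 170/2403 = 0.070745
p₀ = P(outcome | unexposed) = 91/4443 = 0.020482
Under exogeneity and monotonicity, PS = (p₁ − p₀) / (1 − p₀).
PS = (0.070745 − 0.020482) / (1 − 0.020482) = 0.050263 / 0.97952 ≈ 0.0513

PS ≈ 0.051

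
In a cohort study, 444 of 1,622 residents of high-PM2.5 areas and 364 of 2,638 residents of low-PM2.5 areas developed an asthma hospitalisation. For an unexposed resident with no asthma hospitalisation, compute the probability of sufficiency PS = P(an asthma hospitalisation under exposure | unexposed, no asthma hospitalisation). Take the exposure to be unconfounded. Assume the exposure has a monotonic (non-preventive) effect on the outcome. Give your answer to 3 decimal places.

p₁ = P(outcome | exposed) = 444/1622 = 0.27374
p₀ = P(outcome | unexposed) = 364/2638 = 0.13798
Under exogeneity and monotonicity, PS = (p₁ − p₀) / (1 − p₀).
PS = (0.27374 − 0.13798) / (1 − 0.13798) = 0.13575 / 0.86202 ≈ 0.1575

PS ≈ 0.157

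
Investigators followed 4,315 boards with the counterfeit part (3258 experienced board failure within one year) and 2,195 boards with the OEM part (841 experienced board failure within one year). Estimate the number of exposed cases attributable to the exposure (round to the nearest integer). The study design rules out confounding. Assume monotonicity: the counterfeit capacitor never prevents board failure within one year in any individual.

about 1605 cases

p₁ = P(outcome | exposed) = 3258/4315 = 0.75504
p₀ = P(outcome | unexposed) = 841/2195 = 0.38314
PN = (p₁ − p₀)/p₁ = (0.75504 − 0.38314) / 0.75504 ≈ 0.49255.
Attributable cases ≈ PN × (exposed cases) = 0.49255 × 3258 ≈ 1604.74.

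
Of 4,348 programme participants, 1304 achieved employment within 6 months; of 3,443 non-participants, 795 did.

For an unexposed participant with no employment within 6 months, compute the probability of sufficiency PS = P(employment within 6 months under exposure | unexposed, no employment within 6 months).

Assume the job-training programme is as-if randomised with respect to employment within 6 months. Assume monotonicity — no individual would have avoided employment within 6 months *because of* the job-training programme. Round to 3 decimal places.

PS ≈ 0.090

p₁ = P(outcome | exposed) = 1304/4348 = 0.29991
p₀ = P(outcome | unexposed) = 795/3443 = 0.2309
Under exogeneity and monotonicity, PS = (p₁ − p₀) / (1 − p₀).
PS = (0.29991 − 0.2309) / (1 − 0.2309) = 0.069005 / 0.7691 ≈ 0.0897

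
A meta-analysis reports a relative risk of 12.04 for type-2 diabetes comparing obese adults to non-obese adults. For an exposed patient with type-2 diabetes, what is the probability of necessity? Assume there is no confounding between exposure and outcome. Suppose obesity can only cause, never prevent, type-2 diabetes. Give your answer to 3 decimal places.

Under exogeneity and monotonicity, PN = (RR − 1) / RR = 1 − 1/RR.
PN = (12.04 − 1) / 12.04 = 11.04 / 12.04 ≈ 0.9169

PN ≈ 0.917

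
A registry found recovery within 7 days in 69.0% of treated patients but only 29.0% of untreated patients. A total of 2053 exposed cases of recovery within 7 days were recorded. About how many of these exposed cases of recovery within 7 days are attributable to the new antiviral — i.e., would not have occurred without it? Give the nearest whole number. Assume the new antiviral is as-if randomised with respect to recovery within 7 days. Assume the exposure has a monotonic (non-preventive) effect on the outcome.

about 1190 cases

p₁ = 0.69, p₀ = 0.29.
PN = (p₁ − p₀)/p₁ = (0.69 − 0.29) / 0.69 ≈ 0.57971.
Attributable cases ≈ PN × (exposed cases) = 0.57971 × 2053 ≈ 1190.14.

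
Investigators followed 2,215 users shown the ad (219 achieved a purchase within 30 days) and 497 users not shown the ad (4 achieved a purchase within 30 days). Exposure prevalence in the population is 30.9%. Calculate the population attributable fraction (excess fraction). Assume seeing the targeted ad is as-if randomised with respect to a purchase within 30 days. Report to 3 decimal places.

p₁ = P(outcome | exposed) = 219/2215 = 0.098871
p₀ = P(outcome | unexposed) = 4/497 = 0.0080483
Overall risk P(Y=1) = π·p₁ + (1−π)·p₀ = 0.309×0.098871 + 0.691×0.0080483 = 0.036113.
Under exogeneity, PAF = [P(Y=1) − p₀] / P(Y=1).
PAF = (0.036113 − 0.0080483) / 0.036113 ≈ 0.7771

PAF ≈ 0.777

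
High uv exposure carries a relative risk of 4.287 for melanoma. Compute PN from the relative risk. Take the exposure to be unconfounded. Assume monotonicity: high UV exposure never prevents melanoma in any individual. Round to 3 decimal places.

Under exogeneity and monotonicity, PN = (RR − 1) / RR = 1 − 1/RR.
PN = (4.287 − 1) / 4.287 = 3.287 / 4.287 ≈ 0.7667

PN ≈ 0.767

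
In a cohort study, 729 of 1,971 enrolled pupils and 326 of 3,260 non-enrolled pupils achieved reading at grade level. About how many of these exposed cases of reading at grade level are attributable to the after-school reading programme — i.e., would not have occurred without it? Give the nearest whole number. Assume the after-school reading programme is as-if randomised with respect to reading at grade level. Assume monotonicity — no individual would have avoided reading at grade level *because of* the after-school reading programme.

p₁ = P(outcome | exposed) = 729/1971 = 0.36986
p₀ = P(outcome | unexposed) = 326/3260 = 0.1
PN = (p₁ − p₀)/p₁ = (0.36986 − 0.1) / 0.36986 ≈ 0.72963.
Attributable cases ≈ PN × (exposed cases) = 0.72963 × 729 ≈ 531.90.

about 532 cases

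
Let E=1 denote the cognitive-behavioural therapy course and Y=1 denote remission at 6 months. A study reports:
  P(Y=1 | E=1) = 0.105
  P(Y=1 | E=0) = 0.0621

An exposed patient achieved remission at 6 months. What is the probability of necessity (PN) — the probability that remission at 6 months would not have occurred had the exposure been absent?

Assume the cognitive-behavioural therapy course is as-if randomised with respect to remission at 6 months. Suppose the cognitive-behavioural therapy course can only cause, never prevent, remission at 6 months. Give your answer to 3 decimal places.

Let p₁ = 0.105, p₀ = 0.0621.
Under exogeneity and monotonicity, PN = (p₁ − p₀) / p₁.
PN = (0.105 − 0.0621) / 0.105 = 0.0429 / 0.105 ≈ 0.4086

PN ≈ 0.409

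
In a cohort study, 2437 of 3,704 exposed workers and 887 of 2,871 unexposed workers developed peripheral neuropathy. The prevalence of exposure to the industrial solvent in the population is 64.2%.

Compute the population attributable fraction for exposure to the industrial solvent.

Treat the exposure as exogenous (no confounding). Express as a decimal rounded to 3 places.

p₁ = P(outcome | exposed) = 2437/3704 = 0.65794
p₀ = P(outcome | unexposed) = 887/2871 = 0.30895
Overall risk P(Y=1) = π·p₁ + (1−π)·p₀ = 0.642×0.65794 + 0.358×0.30895 = 0.533.
Under exogeneity, PAF = [P(Y=1) − p₀] / P(Y=1).
PAF = (0.533 − 0.30895) / 0.533 ≈ 0.4204

PAF ≈ 0.420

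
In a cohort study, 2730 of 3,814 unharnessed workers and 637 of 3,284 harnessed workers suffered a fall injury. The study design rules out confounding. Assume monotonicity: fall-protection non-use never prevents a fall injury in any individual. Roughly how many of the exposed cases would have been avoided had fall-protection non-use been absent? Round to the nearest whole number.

about 1990 cases

p₁ = P(outcome | exposed) = 2730/3814 = 0.71578
p₀ = P(outcome | unexposed) = 637/3284 = 0.19397
PN = (p₁ − p₀)/p₁ = (0.71578 − 0.19397) / 0.71578 ≈ 0.72901.
Attributable cases ≈ PN × (exposed cases) = 0.72901 × 2730 ≈ 1990.20.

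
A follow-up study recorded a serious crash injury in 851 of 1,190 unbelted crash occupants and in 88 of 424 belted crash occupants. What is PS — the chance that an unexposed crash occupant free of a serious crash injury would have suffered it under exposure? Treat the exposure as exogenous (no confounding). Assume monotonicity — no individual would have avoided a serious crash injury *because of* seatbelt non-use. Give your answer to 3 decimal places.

PS ≈ 0.641

p₁ = P(outcome | exposed) = 851/1190 = 0.71513
p₀ = P(outcome | unexposed) = 88/424 = 0.20755
Under exogeneity and monotonicity, PS = (p₁ − p₀) / (1 − p₀).
PS = (0.71513 − 0.20755) / (1 − 0.20755) = 0.50758 / 0.79245 ≈ 0.6405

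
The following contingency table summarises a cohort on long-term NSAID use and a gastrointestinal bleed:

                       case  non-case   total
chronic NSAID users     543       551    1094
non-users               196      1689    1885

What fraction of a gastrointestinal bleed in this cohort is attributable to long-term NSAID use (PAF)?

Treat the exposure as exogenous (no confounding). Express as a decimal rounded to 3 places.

p₁ = P(outcome | exposed) = 543/1094 = 0.49634
p₀ = P(outcome | unexposed) = 196/1885 = 0.10398
Exposure prevalence π = 1094/2979 = 0.36724; overall risk P(Y=1) = 0.24807.
Under exogeneity, PAF = [P(Y=1) − p₀]/P(Y=1).
PAF = (0.24807 − 0.10398) / 0.24807 ≈ 0.5808

PAF ≈ 0.581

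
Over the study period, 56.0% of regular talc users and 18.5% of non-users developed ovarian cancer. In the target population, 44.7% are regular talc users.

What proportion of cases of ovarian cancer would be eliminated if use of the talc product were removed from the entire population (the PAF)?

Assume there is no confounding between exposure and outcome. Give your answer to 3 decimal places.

PAF ≈ 0.475

p₁ = 0.56, p₀ = 0.185.
Overall risk P(Y=1) = π·p₁ + (1−π)·p₀ = 0.447×0.56 + 0.553×0.185 = 0.35263.
Under exogeneity, PAF = [P(Y=1) − p₀] / P(Y=1).
PAF = (0.35263 − 0.185) / 0.35263 ≈ 0.4754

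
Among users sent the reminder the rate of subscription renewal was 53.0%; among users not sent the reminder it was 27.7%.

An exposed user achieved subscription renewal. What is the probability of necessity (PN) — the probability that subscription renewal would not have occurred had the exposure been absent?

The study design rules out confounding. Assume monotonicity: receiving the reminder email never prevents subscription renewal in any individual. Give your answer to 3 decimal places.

p₁ = 0.53, p₀ = 0.277.
Under exogeneity and monotonicity, PN = (p₁ − p₀) / p₁.
PN = (0.53 − 0.277) / 0.53 = 0.253 / 0.53 ≈ 0.4774

PN ≈ 0.477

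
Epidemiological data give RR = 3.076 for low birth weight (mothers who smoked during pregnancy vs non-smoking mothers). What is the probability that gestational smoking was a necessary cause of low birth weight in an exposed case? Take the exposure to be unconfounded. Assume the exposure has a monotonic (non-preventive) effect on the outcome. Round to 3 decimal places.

Under exogeneity and monotonicity, PN = (RR − 1) / RR = 1 − 1/RR.
PN = (3.076 − 1) / 3.076 = 2.076 / 3.076 ≈ 0.6749

PN ≈ 0.675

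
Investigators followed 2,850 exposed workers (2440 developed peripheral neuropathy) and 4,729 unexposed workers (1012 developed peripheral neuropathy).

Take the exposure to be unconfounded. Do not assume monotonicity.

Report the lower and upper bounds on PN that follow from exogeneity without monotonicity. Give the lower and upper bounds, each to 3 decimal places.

p₁ = P(outcome | exposed) = 2440/2850 = 0.85614
p₀ = P(outcome | unexposed) = 1012/4729 = 0.214
Under exogeneity alone the bounds on PN are max{0,(p₁−p₀)/p₁} ≤ PN ≤ min{1,(1−p₀)/p₁}.
  lower = (p₁ − p₀)/p₁ = 0.64214 / 0.85614 ≈ 0.7500
  upper = min{1, (1 − p₀)/p₁} = 0.786 / 0.85614 ≈ 0.9181

0.750 ≤ PN ≤ 0.918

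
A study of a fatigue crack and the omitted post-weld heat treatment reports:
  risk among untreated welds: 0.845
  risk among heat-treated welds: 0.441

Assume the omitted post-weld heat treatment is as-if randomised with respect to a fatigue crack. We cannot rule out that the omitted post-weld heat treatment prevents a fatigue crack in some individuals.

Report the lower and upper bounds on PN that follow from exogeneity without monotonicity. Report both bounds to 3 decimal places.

0.478 ≤ PN ≤ 0.662

Let p₁ = 0.845, p₀ = 0.441.
Under exogeneity alone the bounds on PN are max{0,(p₁−p₀)/p₁} ≤ PN ≤ min{1,(1−p₀)/p₁}.
  lower = (p₁ − p₀)/p₁ = 0.404 / 0.845 ≈ 0.4781
  upper = min{1, (1 − p₀)/p₁} = 0.559 / 0.845 ≈ 0.6615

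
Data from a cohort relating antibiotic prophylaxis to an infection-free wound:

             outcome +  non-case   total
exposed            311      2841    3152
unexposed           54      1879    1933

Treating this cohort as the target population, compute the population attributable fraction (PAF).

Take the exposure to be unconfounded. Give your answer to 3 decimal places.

p₁ = P(outcome | exposed) = 311/3152 = 0.098668
p₀ = P(outcome | unexposed) = 54/1933 = 0.027936
Exposure prevalence π = 3152/5085 = 0.61986; overall risk P(Y=1) = 0.07178.
Under exogeneity, PAF = [P(Y=1) − p₀]/P(Y=1).
PAF = (0.07178 − 0.027936) / 0.07178 ≈ 0.6108

PAF ≈ 0.611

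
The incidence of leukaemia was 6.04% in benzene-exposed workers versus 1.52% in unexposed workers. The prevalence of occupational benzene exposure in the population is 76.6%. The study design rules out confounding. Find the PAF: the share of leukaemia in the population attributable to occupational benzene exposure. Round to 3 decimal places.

PAF ≈ 0.695

p₁ = 0.0604, p₀ = 0.0152.
Overall risk P(Y=1) = π·p₁ + (1−π)·p₀ = 0.766×0.0604 + 0.234×0.0152 = 0.049823.
Under exogeneity, PAF = [P(Y=1) − p₀] / P(Y=1).
PAF = (0.049823 − 0.0152) / 0.049823 ≈ 0.6949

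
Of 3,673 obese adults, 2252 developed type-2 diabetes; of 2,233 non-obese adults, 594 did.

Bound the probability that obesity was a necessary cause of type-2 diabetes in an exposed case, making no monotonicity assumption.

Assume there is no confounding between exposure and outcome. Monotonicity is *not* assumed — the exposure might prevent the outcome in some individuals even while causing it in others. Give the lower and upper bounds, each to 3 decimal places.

0.566 ≤ PN ≤ 1.000

p₁ = P(outcome | exposed) = 2252/3673 = 0.61312
p₀ = P(outcome | unexposed) = 594/2233 = 0.26601
Under exogeneity alone the bounds on PN are max{0,(p₁−p₀)/p₁} ≤ PN ≤ min{1,(1−p₀)/p₁}.
  lower = (p₁ − p₀)/p₁ = 0.34711 / 0.61312 ≈ 0.5661
  upper = min{1, (1 − p₀)/p₁} = 0.73399 / 0.61312 ≈ 1.1971 → capped at 1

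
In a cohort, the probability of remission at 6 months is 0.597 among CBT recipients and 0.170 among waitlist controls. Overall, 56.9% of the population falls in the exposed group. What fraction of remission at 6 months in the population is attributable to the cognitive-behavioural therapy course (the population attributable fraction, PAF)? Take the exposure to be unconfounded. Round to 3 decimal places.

Let p₁ = 0.597, p₀ = 0.17.
Overall risk P(Y=1) = π·p₁ + (1−π)·p₀ = 0.569×0.597 + 0.431×0.17 = 0.41296.
Under exogeneity, PAF = [P(Y=1) − p₀] / P(Y=1).
PAF = (0.41296 − 0.17) / 0.41296 ≈ 0.5883

PAF ≈ 0.588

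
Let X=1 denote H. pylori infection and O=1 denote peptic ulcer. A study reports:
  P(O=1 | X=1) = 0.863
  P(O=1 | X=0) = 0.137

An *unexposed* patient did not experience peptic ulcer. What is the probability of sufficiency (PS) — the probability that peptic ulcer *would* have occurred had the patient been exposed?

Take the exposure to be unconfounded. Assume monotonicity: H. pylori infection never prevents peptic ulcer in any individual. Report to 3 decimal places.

PS ≈ 0.841

Let p₁ = 0.863, p₀ = 0.137.
Under exogeneity and monotonicity, PS = (p₁ − p₀) / (1 − p₀).
PS = (0.863 − 0.137) / (1 − 0.137) = 0.726 / 0.863 ≈ 0.8413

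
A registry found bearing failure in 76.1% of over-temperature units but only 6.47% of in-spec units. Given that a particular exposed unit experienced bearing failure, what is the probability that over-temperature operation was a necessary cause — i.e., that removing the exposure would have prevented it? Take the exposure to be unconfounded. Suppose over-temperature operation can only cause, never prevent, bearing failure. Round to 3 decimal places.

PN ≈ 0.915

p₁ = 0.761, p₀ = 0.0647.
Under exogeneity and monotonicity, PN = (p₁ − p₀) / p₁.
PN = (0.761 − 0.0647) / 0.761 = 0.6963 / 0.761 ≈ 0.9150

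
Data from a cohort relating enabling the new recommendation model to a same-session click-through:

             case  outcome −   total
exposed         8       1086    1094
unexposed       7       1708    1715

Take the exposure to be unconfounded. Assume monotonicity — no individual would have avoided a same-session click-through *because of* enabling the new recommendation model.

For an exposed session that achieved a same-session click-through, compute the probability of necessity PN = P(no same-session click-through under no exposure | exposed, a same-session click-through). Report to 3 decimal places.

PN ≈ 0.442

p₁ = P(outcome | exposed) = 8/1094 = 0.0073126
p₀ = P(outcome | unexposed) = 7/1715 = 0.0040816
Under exogeneity and monotonicity, PN = (p₁ − p₀)/p₁.
PN = (0.0073126 − 0.0040816) / 0.0073126 ≈ 0.4418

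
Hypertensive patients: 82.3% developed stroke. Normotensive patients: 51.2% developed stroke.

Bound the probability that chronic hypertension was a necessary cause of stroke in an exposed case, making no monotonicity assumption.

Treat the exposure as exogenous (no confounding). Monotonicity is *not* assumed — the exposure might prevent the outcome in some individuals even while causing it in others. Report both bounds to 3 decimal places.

0.378 ≤ PN ≤ 0.593

p₁ = 0.823, p₀ = 0.512.
Under exogeneity alone the bounds on PN are max{0,(p₁−p₀)/p₁} ≤ PN ≤ min{1,(1−p₀)/p₁}.
  lower = (p₁ − p₀)/p₁ = 0.311 / 0.823 ≈ 0.3779
  upper = min{1, (1 − p₀)/p₁} = 0.488 / 0.823 ≈ 0.5930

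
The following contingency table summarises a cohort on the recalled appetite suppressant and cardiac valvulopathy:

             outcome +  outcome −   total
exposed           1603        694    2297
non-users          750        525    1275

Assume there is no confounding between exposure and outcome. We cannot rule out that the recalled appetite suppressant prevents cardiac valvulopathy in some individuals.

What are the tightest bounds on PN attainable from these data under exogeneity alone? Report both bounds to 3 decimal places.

p₁ = P(outcome | exposed) = 1603/2297 = 0.69787
p₀ = P(outcome | unexposed) = 750/1275 = 0.58824
Under exogeneity alone the bounds on PN are max{0,(p₁−p₀)/p₁} ≤ PN ≤ min{1,(1−p₀)/p₁}.
  lower = (p₁ − p₀)/p₁ = 0.10963 / 0.69787 ≈ 0.1571
  upper = min{1, (1 − p₀)/p₁} = 0.41176 / 0.69787 ≈ 0.5900

0.157 ≤ PN ≤ 0.590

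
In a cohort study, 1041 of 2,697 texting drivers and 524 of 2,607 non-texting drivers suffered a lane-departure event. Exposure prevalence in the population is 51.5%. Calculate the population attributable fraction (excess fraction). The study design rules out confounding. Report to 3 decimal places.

p₁ = P(outcome | exposed) = 1041/2697 = 0.38598
p₀ = P(outcome | unexposed) = 524/2607 = 0.201
Overall risk P(Y=1) = π·p₁ + (1−π)·p₀ = 0.515×0.38598 + 0.485×0.201 = 0.29627.
Under exogeneity, PAF = [P(Y=1) − p₀] / P(Y=1).
PAF = (0.29627 − 0.201) / 0.29627 ≈ 0.3216

PAF ≈ 0.322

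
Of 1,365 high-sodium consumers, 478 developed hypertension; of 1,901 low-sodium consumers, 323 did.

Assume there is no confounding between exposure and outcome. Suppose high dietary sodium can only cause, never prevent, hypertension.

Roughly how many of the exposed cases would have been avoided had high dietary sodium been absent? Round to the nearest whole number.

p₁ = P(outcome | exposed) = 478/1365 = 0.35018
p₀ = P(outcome | unexposed) = 323/1901 = 0.16991
PN = (p₁ − p₀)/p₁ = (0.35018 − 0.16991) / 0.35018 ≈ 0.51480.
Attributable cases ≈ PN × (exposed cases) = 0.51480 × 478 ≈ 246.07.

about 246 cases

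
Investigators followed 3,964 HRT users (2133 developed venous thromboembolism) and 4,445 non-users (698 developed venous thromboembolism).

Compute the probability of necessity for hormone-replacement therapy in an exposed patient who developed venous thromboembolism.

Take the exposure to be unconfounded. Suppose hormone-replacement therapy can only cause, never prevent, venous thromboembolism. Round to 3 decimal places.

p₁ = P(outcome | exposed) = 2133/3964 = 0.53809
p₀ = P(outcome | unexposed) = 698/4445 = 0.15703
Under exogeneity and monotonicity, PN = (p₁ − p₀) / p₁.
PN = (0.53809 − 0.15703) / 0.53809 = 0.38106 / 0.53809 ≈ 0.7082

PN ≈ 0.708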